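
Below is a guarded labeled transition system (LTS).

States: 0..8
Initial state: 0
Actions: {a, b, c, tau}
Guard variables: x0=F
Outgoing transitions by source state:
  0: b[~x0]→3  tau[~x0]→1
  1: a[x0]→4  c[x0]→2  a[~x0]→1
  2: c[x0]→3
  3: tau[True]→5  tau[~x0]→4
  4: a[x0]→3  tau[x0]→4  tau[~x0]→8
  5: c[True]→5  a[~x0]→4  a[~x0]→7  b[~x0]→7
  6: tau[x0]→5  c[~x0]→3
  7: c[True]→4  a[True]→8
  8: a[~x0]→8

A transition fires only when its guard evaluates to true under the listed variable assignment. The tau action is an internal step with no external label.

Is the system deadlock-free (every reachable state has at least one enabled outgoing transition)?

Reachable = {0,1,3,4,5,7,8}
  0: b→3  tau→1  [2 out]
  1: a→1  [1 out]
  3: tau→4  tau→5  [2 out]
  4: tau→8  [1 out]
  5: a→4  a→7  b→7  c→5  [4 out]
  7: a→8  c→4  [2 out]
  8: a→8  [1 out]

Answer: DEADLOCK-FREE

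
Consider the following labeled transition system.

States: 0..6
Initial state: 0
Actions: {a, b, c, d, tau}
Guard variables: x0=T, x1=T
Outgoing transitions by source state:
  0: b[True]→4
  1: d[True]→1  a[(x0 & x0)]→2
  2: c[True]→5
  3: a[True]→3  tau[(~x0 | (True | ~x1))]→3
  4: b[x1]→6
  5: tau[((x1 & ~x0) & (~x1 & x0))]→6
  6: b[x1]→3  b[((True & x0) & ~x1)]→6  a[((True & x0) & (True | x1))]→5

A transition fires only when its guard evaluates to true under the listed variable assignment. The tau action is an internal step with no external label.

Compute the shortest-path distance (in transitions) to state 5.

BFS to 5:
  depth 0: {0}
  depth 1: {4}
  depth 2: {6}
  depth 3: {3,5}
first hit 5 at d=3 via b·b·a

Answer: 3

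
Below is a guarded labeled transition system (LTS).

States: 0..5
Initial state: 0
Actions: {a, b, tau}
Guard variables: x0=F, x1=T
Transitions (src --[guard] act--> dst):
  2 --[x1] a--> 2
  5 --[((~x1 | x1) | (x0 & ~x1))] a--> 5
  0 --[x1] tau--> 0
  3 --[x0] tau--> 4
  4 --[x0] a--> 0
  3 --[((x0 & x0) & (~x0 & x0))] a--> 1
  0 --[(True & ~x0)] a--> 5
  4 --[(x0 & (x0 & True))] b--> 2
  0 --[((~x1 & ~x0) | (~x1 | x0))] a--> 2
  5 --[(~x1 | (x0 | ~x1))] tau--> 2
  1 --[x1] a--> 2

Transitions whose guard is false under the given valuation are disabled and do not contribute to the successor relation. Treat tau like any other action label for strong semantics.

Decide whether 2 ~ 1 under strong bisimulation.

Answer: BISIMILAR

Trace:
Bisimulation quotient by refinement:
  P[0] = {{0,1,2,3,4,5}}
  P[1] = {{0},{1,2,5},{3,4}}
3 equivalence class(es) (converged in 2)
[2]={1,2,5}  [1]={1,2,5}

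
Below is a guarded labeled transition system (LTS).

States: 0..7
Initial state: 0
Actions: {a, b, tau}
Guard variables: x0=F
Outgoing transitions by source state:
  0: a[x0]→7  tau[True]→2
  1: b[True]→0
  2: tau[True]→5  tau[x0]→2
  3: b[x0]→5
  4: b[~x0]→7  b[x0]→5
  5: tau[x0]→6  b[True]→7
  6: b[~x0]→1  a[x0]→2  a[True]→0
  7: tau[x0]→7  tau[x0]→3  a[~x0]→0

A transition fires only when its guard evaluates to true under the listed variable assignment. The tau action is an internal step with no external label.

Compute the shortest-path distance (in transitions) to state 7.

BFS to 7:
  L0 = {0}
  L1 = {2}
  L2 = {5}
  L3 = {7}
depth(7)=3, e.g. tau·tau·b

Answer: 3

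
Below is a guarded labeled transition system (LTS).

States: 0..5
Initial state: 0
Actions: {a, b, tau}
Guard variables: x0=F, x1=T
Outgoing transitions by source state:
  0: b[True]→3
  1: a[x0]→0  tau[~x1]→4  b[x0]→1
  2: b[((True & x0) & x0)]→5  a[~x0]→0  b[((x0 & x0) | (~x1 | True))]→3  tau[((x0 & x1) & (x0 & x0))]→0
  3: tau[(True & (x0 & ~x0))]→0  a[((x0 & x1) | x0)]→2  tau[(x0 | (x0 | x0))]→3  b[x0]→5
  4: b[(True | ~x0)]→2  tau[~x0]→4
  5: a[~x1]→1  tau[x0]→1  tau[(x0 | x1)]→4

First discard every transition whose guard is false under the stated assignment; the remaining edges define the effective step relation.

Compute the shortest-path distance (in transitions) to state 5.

Breadth-first toward 5:
  L0 = {0}
  L1 = {3}
5 never appears.

Answer: UNREACHABLE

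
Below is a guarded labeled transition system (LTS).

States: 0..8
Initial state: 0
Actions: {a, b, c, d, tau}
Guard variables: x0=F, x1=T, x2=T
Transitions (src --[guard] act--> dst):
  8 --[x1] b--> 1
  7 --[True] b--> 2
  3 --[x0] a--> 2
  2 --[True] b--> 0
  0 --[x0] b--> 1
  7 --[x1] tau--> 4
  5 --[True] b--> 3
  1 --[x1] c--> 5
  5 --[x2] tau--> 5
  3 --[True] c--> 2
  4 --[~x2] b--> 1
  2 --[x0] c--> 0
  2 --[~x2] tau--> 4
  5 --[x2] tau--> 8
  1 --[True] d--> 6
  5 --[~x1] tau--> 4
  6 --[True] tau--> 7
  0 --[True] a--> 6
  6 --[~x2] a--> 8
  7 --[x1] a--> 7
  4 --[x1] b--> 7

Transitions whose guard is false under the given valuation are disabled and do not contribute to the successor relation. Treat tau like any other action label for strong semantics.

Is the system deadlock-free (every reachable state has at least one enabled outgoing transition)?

Answer: DEADLOCK-FREE

Trace:
Reachable = {0,2,4,6,7}
  0: a→6  [1 out]
  2: b→0  [1 out]
  4: b→7  [1 out]
  6: tau→7  [1 out]
  7: a→7  b→2  tau→4  [3 out]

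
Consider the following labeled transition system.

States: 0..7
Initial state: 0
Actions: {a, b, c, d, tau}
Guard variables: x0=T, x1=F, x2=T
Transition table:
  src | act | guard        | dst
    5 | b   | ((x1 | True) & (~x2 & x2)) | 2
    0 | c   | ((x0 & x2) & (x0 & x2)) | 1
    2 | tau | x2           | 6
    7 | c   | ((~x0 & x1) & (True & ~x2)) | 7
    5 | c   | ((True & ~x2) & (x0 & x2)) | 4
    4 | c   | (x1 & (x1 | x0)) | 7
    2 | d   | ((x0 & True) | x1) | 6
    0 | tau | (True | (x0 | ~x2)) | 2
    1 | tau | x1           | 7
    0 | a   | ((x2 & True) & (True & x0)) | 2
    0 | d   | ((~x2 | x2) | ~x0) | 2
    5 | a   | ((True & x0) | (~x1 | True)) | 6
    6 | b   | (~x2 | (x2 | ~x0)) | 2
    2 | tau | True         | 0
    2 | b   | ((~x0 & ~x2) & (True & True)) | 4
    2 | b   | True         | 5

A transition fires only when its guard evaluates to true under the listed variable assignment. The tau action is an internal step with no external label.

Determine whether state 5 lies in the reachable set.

Guard filter leaves 10 enabled edge(s).
Layer 0: {0}
Layer 1: {1,2}  now seen {0,1,2}
Layer 2: {5,6}  now seen {0,1,2,5,6}
Reach set: {0,1,2,5,6}
trace reaching 5: tau·b

Answer: REACHABLE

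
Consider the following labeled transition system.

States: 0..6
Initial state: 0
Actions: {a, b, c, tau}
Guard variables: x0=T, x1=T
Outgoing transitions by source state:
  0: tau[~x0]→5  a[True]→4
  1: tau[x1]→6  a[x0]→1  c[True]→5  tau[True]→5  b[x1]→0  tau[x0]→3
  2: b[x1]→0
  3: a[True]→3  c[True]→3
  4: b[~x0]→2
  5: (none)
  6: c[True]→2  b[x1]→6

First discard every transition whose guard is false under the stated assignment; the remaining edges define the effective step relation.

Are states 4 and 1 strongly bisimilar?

Bisimulation quotient by refinement:
  round 0: {{0,1,2,3,4,5,6}}
  round 1: {{0},{1},{2},{3},{4,5},{6}}
Fixed point at round 2; 6 class(es).
[4]={4,5}  [1]={1}

Answer: NOT BISIMILAR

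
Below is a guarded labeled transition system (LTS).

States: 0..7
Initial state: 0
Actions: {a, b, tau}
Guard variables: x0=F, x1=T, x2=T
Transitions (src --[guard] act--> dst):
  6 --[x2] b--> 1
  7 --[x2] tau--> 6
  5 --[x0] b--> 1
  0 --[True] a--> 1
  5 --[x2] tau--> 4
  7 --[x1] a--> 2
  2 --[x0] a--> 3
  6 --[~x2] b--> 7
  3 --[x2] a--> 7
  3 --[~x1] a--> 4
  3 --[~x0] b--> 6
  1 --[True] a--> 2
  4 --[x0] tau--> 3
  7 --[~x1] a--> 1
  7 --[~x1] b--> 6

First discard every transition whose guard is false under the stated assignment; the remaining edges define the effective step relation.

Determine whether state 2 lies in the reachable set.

8 transition(s) survive guard evaluation.
depth 0: {0}
depth 1: {1}  now seen {0,1}
depth 2: {2}  now seen {0,1,2}
Reachable = {0,1,2}
trace reaching 2: a·a

Answer: REACHABLE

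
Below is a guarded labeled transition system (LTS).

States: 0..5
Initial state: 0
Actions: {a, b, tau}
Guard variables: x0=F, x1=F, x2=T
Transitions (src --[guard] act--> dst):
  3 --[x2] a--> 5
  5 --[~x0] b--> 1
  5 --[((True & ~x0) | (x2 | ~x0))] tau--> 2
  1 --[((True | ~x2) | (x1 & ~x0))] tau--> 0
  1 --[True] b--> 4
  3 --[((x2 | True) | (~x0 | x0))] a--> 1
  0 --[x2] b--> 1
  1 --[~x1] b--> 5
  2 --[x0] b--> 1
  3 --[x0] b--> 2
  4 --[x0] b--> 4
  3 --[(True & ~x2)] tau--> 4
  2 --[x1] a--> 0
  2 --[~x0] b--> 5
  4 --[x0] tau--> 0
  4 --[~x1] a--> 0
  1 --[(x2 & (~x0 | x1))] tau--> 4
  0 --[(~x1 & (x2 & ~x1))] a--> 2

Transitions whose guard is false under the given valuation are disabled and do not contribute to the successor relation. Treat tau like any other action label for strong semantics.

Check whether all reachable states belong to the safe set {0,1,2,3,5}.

Answer: INVARIANT VIOLATED at state 4

Working:
Allowed set {0,1,2,3,5}
R = {0,1,2,4,5}
  0: safe
  1: safe
  2: safe
  4: ✗ unsafe
  5: safe
counterexample path to 4: b·tau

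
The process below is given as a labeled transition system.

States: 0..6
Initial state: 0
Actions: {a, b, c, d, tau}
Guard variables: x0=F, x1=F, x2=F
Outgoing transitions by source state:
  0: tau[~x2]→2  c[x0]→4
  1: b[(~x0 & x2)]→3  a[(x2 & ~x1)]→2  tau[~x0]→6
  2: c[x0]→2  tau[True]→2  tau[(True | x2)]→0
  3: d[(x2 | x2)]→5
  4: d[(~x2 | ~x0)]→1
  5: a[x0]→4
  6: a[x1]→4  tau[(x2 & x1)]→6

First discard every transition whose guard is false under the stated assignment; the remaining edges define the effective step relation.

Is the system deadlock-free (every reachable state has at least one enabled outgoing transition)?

Answer: DEADLOCK-FREE

Analysis:
Reachable = {0,2}
  0: tau→2  [deg 1]
  2: tau→0  tau→2  [deg 2]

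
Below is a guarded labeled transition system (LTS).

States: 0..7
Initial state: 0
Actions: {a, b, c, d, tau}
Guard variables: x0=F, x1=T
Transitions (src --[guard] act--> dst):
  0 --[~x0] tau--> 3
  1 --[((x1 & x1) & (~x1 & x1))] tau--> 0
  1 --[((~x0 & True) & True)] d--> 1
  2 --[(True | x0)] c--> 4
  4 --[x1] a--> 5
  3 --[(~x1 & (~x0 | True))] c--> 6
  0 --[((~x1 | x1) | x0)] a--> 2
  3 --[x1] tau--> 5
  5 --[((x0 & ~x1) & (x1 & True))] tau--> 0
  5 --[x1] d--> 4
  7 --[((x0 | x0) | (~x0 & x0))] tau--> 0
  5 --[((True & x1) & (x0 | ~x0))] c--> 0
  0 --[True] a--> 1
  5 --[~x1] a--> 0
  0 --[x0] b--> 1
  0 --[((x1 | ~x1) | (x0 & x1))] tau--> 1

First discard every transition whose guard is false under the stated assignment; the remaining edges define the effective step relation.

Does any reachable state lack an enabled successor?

Reach set: {0,1,2,3,4,5}
  0: a→1  a→2  tau→1  tau→3  [4 exit(s)]
  1: d→1  [1 exit(s)]
  2: c→4  [1 exit(s)]
  3: tau→5  [1 exit(s)]
  4: a→5  [1 exit(s)]
  5: c→0  d→4  [2 exit(s)]

Answer: DEADLOCK-FREE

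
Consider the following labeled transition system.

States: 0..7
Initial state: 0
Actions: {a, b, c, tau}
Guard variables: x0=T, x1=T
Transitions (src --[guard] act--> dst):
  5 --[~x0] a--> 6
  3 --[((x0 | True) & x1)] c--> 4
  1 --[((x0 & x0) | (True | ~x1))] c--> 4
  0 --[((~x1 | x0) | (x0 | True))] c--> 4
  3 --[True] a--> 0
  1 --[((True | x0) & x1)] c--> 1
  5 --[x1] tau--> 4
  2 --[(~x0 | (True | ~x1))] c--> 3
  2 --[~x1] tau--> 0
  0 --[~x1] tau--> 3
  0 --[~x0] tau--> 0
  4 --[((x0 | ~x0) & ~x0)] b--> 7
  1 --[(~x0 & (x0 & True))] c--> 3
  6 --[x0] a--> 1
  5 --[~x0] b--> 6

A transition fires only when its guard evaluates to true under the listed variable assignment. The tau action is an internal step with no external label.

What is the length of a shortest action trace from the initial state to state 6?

Answer: UNREACHABLE

Working:
Breadth-first toward 6:
  Layer 0: {0}
  Layer 1: {4}
6 never appears.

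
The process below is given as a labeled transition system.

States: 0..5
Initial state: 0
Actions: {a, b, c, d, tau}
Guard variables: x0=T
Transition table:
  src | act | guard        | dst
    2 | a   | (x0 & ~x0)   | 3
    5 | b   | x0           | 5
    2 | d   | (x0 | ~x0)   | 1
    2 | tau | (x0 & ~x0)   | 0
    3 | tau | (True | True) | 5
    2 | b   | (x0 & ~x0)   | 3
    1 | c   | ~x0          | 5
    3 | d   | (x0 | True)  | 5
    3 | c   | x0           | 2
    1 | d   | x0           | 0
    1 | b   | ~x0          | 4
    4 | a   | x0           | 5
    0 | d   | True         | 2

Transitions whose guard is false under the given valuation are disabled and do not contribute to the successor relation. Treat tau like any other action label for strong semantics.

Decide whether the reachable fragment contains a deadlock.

Reachable = {0,1,2}
  0: d→2  [deg 1]
  1: d→0  [deg 1]
  2: d→1  [deg 1]

Answer: DEADLOCK-FREE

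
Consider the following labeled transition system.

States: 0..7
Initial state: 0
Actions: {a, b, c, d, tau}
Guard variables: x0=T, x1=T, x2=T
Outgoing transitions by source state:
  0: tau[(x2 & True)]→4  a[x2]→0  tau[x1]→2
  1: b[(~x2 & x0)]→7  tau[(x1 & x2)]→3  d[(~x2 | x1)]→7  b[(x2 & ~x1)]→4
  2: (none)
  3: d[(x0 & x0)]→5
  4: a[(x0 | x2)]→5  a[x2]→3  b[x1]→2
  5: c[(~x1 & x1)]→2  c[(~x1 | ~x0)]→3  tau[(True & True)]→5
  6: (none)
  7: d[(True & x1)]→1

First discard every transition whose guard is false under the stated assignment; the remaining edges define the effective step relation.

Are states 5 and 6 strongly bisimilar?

Refine partition for ~:
  round 0: {{0,1,2,3,4,5,6,7}}
  round 1: {{0},{1},{2,6},{3,7},{4},{5}}
  round 2: {{0},{1},{2,6},{3},{4},{5},{7}}
Fixed point at round 3; 7 class(es).
5∈{5}, 6∈{2,6}

Answer: NOT BISIMILAR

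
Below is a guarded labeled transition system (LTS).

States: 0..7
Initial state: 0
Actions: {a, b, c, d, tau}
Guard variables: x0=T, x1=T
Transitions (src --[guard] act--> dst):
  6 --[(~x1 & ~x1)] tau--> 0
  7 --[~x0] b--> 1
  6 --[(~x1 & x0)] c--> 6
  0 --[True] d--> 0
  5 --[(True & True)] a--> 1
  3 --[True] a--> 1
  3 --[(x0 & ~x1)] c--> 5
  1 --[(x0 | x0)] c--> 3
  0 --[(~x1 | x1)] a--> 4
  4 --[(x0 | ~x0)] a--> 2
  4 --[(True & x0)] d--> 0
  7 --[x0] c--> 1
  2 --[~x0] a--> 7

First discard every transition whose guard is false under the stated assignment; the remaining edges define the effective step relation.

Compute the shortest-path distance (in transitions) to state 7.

Answer: UNREACHABLE

Trace:
BFS to 7:
  depth 0: {0}
  depth 1: {4}
  depth 2: {2}
7 never appears.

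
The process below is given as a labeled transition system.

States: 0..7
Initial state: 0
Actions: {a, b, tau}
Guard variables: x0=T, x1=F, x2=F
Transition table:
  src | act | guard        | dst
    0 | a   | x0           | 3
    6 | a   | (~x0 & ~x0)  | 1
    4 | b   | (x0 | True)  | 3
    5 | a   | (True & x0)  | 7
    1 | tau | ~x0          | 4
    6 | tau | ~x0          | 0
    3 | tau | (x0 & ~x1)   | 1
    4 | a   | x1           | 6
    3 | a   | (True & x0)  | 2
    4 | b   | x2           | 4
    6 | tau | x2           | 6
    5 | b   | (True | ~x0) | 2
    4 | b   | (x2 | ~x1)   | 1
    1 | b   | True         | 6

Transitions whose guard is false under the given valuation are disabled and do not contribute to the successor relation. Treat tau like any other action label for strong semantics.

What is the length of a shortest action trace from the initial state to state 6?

Answer: 3

Working:
BFS to 6:
  Layer 0: {0}
  Layer 1: {3}
  Layer 2: {1,2}
  Layer 3: {6}
depth(6)=3, e.g. a·tau·b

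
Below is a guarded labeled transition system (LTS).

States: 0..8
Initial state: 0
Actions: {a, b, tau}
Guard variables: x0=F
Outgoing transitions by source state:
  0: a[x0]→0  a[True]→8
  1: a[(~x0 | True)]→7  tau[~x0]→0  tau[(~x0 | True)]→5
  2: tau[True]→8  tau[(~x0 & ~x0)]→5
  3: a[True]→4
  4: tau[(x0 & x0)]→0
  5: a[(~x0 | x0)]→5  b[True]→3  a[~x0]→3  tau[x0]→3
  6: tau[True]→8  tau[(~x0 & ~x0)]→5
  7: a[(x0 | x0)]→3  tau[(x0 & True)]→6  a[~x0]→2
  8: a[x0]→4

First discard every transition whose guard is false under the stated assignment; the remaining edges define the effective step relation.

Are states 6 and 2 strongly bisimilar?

Refine partition for ~:
  π0 = {{0,1,2,3,4,5,6,7,8}}
  π1 = {{0,3,7},{1},{2,6},{4,8},{5}}
  π2 = {{0,3},{1},{2,6},{4,8},{5},{7}}
Fixed point at round 3; 6 class(es).
class of 6: {2,6}; class of 2: {2,6}

Answer: BISIMILAR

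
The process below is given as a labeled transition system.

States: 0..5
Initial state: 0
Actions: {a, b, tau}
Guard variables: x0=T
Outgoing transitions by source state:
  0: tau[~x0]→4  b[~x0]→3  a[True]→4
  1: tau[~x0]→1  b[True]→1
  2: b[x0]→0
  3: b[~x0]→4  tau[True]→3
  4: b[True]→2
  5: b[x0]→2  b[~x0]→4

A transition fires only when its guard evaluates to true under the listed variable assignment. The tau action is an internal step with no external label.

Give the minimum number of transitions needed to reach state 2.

Layered search for 2:
  Layer 0: {0}
  Layer 1: {4}
  Layer 2: {2}
depth(2)=2, e.g. a·b

Answer: 2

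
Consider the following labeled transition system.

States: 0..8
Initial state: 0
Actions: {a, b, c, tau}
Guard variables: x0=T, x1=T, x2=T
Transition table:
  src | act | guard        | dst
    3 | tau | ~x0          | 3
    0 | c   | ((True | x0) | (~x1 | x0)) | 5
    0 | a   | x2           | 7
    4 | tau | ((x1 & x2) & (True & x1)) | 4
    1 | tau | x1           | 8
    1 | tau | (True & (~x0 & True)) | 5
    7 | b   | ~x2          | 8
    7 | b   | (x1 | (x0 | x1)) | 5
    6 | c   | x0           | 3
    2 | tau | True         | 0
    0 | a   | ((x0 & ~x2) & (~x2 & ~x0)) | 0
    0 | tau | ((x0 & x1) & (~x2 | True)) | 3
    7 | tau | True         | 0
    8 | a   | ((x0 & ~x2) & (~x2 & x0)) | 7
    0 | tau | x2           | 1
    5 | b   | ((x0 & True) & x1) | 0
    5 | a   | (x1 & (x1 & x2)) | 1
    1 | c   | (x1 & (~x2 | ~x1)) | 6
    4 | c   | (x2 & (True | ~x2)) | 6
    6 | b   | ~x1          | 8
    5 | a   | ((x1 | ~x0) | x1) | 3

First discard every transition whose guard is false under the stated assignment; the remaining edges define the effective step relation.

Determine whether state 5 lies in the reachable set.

Answer: REACHABLE

Analysis:
14 transition(s) survive guard evaluation.
L0 = {0}
L1 = {1,3,5,7}  now seen {0,1,3,5,7}
L2 = {8}  now seen {0,1,3,5,7,8}
Reachable = {0,1,3,5,7,8}
witness 5: c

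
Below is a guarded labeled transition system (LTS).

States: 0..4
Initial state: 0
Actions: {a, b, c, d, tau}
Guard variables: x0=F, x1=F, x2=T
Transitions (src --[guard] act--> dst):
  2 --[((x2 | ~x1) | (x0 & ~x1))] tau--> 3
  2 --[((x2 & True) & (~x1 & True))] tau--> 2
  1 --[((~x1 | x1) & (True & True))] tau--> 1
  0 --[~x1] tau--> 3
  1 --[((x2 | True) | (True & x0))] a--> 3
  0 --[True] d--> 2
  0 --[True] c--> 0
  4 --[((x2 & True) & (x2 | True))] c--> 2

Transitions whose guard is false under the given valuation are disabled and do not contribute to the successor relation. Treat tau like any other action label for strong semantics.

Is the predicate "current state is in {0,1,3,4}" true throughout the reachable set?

Answer: INVARIANT VIOLATED at state 2

Trace:
Safe = {0,1,3,4}
R = {0,2,3}
  0: safe
  2: outside
  3: safe
witness against invariant: d → 2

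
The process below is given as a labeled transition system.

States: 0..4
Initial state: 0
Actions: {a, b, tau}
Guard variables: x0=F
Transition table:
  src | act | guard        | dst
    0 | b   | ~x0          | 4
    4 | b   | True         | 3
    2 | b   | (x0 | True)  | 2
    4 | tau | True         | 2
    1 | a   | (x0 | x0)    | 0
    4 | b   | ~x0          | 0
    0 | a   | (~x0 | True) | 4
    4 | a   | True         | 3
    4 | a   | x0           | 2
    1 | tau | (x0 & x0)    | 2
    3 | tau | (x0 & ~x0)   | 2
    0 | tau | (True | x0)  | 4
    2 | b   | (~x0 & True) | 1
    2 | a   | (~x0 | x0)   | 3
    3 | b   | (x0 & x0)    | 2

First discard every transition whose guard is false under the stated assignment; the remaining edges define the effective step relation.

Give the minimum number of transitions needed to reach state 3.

BFS to 3:
  L0 = {0}
  L1 = {4}
  L2 = {2,3}
3 enters at depth 2; path a·a

Answer: 2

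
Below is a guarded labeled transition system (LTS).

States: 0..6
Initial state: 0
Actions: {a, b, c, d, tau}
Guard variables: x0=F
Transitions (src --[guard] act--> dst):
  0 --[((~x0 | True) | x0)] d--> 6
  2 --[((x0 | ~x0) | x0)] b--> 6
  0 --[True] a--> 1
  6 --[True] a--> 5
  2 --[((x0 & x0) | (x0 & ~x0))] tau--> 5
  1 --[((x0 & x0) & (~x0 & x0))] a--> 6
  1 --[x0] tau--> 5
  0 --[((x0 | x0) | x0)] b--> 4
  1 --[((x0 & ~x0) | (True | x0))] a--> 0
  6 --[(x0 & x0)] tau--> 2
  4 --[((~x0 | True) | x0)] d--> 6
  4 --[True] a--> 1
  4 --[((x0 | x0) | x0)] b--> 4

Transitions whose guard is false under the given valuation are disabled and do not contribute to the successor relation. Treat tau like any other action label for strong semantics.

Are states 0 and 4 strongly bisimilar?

Refine partition for ~:
  π0 = {{0,1,2,3,4,5,6}}
  π1 = {{0,4},{1,6},{2},{3,5}}
  π2 = {{0,4},{1},{2},{3,5},{6}}
stable after 3 split(s): 5 block(s)
0∈{0,4}, 4∈{0,4}

Answer: BISIMILAR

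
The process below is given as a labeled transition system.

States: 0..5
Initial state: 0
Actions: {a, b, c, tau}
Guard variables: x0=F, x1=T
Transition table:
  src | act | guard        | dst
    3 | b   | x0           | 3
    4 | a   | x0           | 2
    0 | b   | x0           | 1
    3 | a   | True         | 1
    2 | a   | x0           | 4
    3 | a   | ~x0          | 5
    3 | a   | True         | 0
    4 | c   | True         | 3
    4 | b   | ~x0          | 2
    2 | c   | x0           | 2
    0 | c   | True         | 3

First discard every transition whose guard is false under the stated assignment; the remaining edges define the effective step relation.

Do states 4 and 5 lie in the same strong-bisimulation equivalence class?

Bisimulation quotient by refinement:
  π0 = {{0,1,2,3,4,5}}
  π1 = {{0},{1,2,5},{3},{4}}
Fixed point at round 2; 4 class(es).
[4]={4}  [5]={1,2,5}

Answer: NOT BISIMILAR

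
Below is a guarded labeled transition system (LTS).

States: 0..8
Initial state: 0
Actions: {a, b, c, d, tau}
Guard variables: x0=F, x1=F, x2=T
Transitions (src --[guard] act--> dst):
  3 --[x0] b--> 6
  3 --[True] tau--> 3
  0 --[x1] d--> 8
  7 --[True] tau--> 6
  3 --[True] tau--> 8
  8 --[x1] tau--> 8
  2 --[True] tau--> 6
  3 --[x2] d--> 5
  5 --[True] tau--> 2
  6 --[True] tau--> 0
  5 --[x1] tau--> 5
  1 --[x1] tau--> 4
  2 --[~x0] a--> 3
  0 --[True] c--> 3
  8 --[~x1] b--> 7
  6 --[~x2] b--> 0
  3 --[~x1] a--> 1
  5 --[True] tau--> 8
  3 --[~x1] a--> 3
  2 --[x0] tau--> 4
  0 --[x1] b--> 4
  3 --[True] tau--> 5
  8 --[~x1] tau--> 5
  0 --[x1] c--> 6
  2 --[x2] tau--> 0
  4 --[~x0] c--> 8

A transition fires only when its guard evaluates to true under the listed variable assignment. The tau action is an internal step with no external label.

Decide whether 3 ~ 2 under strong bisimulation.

Refine partition for ~:
  π0 = {{0,1,2,3,4,5,6,7,8}}
  π1 = {{0,4},{1},{2},{3},{5,6,7},{8}}
  π2 = {{0},{1},{2},{3},{4},{5},{6},{7},{8}}
stable after 3 split(s): 9 block(s)
3∈{3}, 2∈{2}

Answer: NOT BISIMILAR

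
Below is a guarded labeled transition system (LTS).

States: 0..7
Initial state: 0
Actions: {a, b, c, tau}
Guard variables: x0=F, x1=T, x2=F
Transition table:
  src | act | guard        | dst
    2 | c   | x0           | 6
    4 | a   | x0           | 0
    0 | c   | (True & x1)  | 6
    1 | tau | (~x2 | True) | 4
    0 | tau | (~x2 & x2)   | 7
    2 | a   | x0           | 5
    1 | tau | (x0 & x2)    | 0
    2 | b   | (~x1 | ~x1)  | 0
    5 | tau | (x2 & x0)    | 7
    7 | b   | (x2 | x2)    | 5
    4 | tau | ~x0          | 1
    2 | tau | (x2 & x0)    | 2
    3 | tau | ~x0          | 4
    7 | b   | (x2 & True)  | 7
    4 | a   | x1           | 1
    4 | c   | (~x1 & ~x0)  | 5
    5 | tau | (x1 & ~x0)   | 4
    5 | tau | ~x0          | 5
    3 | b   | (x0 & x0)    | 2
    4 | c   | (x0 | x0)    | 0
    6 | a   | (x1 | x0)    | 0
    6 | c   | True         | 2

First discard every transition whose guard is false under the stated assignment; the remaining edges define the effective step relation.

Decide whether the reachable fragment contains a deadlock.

Reach set: {0,2,6}
  0: c→6  [deg 1]
  2: ∅  [deadlock]
  6: a→0  c→2  [deg 2]
Path to 2: c·c

Answer: DEADLOCK at state 2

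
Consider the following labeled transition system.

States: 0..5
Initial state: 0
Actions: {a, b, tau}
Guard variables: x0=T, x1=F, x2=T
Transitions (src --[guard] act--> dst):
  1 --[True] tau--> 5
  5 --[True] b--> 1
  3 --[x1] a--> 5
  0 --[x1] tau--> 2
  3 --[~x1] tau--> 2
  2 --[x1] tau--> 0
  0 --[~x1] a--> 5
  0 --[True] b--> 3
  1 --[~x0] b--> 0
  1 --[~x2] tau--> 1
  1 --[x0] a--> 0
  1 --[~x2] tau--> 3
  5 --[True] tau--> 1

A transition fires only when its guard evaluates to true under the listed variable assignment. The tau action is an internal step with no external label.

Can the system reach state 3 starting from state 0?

7 transition(s) survive guard evaluation.
Layer 0: {0}
Layer 1: {3,5}  cumulative {0,3,5}
Layer 2: {1,2}  cumulative {0,1,2,3,5}
Reach set: {0,1,2,3,5}
Path to 3: b

Answer: REACHABLE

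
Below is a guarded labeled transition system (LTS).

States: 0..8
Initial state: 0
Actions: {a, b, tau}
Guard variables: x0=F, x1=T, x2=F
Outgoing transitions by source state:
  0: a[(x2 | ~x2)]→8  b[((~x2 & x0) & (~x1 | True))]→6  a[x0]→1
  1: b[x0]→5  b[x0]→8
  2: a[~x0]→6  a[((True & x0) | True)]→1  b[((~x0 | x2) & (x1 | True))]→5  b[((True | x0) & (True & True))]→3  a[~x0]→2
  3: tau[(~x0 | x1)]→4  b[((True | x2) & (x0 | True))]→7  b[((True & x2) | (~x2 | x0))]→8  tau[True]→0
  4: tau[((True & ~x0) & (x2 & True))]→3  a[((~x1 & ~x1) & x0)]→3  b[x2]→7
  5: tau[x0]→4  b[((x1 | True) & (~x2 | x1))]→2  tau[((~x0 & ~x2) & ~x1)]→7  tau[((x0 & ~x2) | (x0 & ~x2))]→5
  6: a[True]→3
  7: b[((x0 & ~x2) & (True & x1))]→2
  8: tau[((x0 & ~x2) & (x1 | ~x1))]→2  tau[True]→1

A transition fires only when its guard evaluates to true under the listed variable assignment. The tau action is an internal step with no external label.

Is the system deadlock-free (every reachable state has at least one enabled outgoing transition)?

Answer: DEADLOCK at state 1

Analysis:
Reach set: {0,1,8}
  0: a→8  [1 exit(s)]
  1: ∅  [no exit]
  8: tau→1  [1 exit(s)]
Path to 1: a·tau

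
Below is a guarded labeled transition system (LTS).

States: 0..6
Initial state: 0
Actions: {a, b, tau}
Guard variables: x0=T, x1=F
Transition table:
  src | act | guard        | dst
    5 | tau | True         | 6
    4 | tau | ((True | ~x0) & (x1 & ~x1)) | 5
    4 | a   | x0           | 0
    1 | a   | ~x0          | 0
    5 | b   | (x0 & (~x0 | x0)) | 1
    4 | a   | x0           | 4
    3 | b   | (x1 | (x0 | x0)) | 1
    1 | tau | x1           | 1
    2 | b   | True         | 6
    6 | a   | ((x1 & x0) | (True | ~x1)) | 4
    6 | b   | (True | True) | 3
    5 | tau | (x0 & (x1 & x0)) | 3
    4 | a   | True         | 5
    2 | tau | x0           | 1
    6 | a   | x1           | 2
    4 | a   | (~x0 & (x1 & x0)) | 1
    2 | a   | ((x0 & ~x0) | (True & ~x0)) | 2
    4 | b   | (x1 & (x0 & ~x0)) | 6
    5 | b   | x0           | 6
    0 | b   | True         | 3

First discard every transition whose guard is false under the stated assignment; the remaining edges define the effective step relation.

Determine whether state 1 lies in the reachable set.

Answer: REACHABLE

Analysis:
12 transition(s) survive guard evaluation.
L0 = {0}
L1 = {3}  cumulative {0,3}
L2 = {1}  cumulative {0,1,3}
Reachable = {0,1,3}
witness 1: b·b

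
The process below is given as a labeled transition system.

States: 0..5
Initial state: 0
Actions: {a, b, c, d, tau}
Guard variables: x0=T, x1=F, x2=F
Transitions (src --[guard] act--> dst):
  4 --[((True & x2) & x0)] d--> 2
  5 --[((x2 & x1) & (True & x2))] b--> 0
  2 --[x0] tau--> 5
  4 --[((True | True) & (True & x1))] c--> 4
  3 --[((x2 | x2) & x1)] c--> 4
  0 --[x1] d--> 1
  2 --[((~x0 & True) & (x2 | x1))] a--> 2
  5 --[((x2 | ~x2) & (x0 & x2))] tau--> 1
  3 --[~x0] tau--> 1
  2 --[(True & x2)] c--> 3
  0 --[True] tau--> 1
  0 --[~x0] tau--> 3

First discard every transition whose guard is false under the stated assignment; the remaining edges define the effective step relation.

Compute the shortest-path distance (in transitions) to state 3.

Answer: UNREACHABLE

Working:
BFS to 3:
  depth 0: {0}
  depth 1: {1}
3 never appears.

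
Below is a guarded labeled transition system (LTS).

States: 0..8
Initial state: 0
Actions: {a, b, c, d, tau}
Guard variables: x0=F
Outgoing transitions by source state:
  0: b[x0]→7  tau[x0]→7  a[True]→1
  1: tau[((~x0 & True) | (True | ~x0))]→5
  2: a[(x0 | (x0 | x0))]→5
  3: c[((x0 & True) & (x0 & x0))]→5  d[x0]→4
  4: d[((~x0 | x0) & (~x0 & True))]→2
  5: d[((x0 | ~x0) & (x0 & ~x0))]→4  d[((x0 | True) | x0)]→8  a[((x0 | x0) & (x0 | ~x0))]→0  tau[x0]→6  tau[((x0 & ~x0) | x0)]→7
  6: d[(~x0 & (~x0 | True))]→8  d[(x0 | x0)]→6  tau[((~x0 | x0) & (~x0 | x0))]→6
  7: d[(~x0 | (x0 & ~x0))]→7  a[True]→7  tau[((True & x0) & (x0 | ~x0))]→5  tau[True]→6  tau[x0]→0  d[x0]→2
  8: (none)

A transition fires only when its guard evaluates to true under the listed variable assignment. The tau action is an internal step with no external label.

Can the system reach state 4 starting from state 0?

Answer: UNREACHABLE

Analysis:
9 transition(s) survive guard evaluation.
Layer 0: {0}
Layer 1: {1}  cumulative {0,1}
Layer 2: {5}  cumulative {0,1,5}
Layer 3: {8}  cumulative {0,1,5,8}
Reachable = {0,1,5,8}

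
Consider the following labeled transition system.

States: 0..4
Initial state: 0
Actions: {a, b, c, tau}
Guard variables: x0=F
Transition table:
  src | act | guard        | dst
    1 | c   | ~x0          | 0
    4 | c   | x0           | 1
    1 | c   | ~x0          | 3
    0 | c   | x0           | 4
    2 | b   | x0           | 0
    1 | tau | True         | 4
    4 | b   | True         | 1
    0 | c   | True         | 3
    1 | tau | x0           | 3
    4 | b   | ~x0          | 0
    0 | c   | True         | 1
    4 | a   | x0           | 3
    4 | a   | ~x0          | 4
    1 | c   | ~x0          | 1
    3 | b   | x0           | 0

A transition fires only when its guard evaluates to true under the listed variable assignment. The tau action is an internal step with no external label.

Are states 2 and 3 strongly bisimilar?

Answer: BISIMILAR

Working:
Refine partition for ~:
  P[0] = {{0,1,2,3,4}}
  P[1] = {{0},{1},{2,3},{4}}
stable after 2 split(s): 4 block(s)
2∈{2,3}, 3∈{2,3}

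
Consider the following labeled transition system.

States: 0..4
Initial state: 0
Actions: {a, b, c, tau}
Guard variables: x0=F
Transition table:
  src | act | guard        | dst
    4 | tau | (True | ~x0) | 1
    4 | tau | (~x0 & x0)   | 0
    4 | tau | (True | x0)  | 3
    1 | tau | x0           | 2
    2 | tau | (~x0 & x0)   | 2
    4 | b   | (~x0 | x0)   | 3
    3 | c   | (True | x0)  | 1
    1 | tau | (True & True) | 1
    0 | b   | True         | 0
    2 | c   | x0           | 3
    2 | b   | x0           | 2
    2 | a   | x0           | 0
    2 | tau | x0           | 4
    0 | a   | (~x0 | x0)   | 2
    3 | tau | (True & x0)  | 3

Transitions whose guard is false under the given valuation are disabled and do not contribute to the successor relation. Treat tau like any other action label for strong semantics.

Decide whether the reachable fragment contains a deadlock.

Answer: DEADLOCK at state 2

Working:
R = {0,2}
  0: a→2  b→0  [2 out]
  2: ∅  [deadlock]
trace reaching 2: a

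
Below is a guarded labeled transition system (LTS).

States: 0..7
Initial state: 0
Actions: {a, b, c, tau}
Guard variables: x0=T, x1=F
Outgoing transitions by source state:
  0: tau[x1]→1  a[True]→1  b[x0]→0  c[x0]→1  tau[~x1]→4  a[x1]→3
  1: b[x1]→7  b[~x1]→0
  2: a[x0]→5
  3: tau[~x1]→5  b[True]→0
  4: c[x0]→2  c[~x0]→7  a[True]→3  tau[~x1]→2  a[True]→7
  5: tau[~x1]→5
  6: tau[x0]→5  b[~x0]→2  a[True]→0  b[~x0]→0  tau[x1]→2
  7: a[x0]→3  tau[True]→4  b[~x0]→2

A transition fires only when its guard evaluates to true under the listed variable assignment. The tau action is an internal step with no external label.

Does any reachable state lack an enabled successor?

Answer: DEADLOCK-FREE

Working:
Reachable = {0,1,2,3,4,5,7}
  0: a→1  b→0  c→1  tau→4  [deg 4]
  1: b→0  [deg 1]
  2: a→5  [deg 1]
  3: b→0  tau→5  [deg 2]
  4: a→3  a→7  c→2  tau→2  [deg 4]
  5: tau→5  [deg 1]
  7: a→3  tau→4  [deg 2]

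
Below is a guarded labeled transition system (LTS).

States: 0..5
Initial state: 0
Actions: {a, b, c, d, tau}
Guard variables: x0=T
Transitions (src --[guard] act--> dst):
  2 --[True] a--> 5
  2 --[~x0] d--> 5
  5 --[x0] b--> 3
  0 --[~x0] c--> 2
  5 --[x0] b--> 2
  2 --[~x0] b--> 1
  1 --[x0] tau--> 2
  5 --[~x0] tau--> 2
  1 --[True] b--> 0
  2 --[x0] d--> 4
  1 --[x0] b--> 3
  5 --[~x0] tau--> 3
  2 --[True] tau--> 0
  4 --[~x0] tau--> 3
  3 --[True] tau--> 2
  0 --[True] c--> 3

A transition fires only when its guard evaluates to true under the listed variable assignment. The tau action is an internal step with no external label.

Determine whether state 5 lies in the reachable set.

Answer: REACHABLE

Analysis:
Guard filter leaves 10 enabled edge(s).
L0 = {0}
L1 = {3}  now seen {0,3}
L2 = {2}  now seen {0,2,3}
L3 = {4,5}  now seen {0,2,3,4,5}
Reachable = {0,2,3,4,5}
Path to 5: c·tau·a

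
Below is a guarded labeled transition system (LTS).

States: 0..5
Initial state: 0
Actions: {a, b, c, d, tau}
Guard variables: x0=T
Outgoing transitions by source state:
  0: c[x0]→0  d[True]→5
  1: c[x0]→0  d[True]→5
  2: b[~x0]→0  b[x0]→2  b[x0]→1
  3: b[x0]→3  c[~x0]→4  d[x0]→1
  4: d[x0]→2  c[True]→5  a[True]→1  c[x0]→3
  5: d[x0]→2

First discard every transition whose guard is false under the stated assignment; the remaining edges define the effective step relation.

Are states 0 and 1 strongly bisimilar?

Answer: BISIMILAR

Trace:
Bisimulation quotient by refinement:
  π0 = {{0,1,2,3,4,5}}
  π1 = {{0,1},{2},{3},{4},{5}}
Fixed point at round 2; 5 class(es).
class of 0: {0,1}; class of 1: {0,1}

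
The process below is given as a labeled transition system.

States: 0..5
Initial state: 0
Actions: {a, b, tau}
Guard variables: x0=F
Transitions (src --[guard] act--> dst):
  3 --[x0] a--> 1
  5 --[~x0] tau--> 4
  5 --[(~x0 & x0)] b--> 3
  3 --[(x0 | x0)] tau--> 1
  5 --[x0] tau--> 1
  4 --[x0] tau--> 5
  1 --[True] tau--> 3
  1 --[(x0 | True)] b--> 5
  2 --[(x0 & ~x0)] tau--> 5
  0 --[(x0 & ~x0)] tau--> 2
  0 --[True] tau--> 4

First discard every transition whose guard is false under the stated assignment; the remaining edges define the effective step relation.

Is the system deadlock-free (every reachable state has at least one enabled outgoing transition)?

Answer: DEADLOCK at state 4

Trace:
R = {0,4}
  0: tau→4  [1 exit(s)]
  4: ∅  [no exit]
witness 4: tau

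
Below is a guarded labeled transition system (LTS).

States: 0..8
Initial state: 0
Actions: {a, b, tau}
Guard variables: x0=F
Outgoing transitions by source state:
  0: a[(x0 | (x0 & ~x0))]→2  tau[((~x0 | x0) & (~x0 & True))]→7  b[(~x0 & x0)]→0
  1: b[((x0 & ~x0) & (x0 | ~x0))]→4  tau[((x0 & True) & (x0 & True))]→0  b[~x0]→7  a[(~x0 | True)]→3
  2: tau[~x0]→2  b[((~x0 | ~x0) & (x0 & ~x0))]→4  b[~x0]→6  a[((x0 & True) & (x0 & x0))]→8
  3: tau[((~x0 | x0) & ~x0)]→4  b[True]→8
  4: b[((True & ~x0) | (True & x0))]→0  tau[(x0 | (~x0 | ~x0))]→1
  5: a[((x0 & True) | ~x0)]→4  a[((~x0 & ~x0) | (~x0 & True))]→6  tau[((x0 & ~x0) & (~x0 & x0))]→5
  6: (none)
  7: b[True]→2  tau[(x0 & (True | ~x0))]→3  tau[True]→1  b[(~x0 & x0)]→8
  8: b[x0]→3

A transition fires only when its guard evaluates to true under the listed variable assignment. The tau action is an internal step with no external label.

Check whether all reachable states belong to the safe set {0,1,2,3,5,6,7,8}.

Allowed set {0,1,2,3,5,6,7,8}
Reachable = {0,1,2,3,4,6,7,8}
  0: ✓
  1: ✓
  2: ✓
  3: ✓
  4: VIOLATES
  6: ✓
  7: ✓
  8: ✓
counterexample path to 4: tau·tau·a·tau

Answer: INVARIANT VIOLATED at state 4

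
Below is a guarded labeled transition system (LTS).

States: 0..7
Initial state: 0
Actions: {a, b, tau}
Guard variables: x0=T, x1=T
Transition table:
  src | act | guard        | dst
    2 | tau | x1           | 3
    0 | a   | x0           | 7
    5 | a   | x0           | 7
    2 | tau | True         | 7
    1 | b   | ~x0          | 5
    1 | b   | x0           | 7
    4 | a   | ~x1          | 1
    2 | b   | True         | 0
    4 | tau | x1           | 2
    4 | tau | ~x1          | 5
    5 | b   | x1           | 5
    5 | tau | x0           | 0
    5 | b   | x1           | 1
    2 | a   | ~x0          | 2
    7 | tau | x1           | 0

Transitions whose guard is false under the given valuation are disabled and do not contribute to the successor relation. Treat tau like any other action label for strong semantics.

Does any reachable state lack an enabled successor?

Reachable = {0,7}
  0: a→7  [1 out]
  7: tau→0  [1 out]

Answer: DEADLOCK-FREE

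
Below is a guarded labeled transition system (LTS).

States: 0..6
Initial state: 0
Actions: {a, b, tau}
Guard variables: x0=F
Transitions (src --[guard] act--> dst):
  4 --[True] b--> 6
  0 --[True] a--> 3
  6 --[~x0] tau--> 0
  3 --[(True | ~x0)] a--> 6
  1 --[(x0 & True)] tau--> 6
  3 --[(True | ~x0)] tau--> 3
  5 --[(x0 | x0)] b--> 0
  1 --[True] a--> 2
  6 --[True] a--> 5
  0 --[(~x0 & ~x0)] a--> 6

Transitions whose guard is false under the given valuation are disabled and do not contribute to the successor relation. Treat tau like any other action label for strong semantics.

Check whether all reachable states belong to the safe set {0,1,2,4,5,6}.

Answer: INVARIANT VIOLATED at state 3

Working:
Safe = {0,1,2,4,5,6}
Reachable = {0,3,5,6}
  0: safe
  3: ✗ unsafe
  5: safe
  6: safe
reach 3 via a — violates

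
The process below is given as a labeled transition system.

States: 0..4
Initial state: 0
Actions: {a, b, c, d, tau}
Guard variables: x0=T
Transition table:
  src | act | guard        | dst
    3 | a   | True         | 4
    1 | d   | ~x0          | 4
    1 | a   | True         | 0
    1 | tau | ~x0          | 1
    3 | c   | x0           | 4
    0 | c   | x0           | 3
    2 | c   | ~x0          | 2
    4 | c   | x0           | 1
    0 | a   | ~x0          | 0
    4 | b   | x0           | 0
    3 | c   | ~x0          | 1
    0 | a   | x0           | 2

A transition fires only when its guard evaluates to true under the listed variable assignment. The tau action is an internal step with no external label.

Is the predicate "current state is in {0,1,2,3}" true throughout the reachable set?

Answer: INVARIANT VIOLATED at state 4

Working:
Allowed set {0,1,2,3}
Reach set: {0,1,2,3,4}
  0: safe
  1: safe
  2: safe
  3: safe
  4: VIOLATES
reach 4 via c·a — violates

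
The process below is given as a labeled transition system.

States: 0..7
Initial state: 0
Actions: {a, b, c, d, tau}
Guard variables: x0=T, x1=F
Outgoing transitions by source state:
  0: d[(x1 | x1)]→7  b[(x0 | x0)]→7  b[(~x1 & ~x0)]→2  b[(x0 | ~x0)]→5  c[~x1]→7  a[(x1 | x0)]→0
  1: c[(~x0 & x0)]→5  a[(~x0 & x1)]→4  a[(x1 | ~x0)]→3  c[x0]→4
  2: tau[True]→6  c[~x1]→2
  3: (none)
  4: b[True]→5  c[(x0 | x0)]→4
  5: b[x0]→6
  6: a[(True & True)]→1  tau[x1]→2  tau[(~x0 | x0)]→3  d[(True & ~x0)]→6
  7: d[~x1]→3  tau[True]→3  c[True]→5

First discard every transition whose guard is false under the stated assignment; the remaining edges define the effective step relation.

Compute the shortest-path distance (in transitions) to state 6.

Answer: 2

Trace:
Breadth-first toward 6:
  depth 0: {0}
  depth 1: {5,7}
  depth 2: {3,6}
depth(6)=2, e.g. b·b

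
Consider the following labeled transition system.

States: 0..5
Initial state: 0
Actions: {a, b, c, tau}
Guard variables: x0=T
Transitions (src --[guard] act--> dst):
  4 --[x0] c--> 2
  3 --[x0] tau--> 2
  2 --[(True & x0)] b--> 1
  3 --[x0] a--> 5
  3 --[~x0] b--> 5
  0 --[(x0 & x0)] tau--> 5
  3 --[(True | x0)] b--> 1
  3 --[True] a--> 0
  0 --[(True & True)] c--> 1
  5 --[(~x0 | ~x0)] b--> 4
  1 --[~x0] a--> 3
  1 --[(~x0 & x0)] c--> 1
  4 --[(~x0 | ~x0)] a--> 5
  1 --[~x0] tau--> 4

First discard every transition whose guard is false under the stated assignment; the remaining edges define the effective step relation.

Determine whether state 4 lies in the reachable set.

Answer: UNREACHABLE

Trace:
8 transition(s) survive guard evaluation.
depth 0: {0}
depth 1: {1,5}  total {0,1,5}
R = {0,1,5}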